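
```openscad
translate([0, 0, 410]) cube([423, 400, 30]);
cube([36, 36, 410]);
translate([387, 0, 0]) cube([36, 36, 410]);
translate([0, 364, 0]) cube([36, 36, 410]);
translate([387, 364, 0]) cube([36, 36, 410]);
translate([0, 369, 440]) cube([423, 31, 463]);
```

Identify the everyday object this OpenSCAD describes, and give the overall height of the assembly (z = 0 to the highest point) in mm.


A chair. The overall height is 903 mm.

A slab on four corner posts with a tall panel at the back — a chair. The seat slab sits at z = 410 with thickness 30, and the 463 mm backrest starts at the seat top, so the overall height is 410 + 30 + 463 = 903 mm.


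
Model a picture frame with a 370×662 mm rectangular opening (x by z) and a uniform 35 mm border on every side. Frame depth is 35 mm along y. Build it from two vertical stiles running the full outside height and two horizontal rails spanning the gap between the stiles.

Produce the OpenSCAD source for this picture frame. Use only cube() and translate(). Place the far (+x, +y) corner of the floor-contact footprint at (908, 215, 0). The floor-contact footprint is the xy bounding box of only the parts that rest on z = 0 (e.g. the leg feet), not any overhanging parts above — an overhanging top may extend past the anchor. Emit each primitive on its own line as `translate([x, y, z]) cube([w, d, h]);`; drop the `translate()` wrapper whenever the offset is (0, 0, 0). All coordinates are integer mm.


translate([468, 180, 0]) cube([35, 35, 732]);
translate([873, 180, 0]) cube([35, 35, 732]);
translate([503, 180, 0]) cube([370, 35, 35]);
translate([503, 180, 697]) cube([370, 35, 35]);


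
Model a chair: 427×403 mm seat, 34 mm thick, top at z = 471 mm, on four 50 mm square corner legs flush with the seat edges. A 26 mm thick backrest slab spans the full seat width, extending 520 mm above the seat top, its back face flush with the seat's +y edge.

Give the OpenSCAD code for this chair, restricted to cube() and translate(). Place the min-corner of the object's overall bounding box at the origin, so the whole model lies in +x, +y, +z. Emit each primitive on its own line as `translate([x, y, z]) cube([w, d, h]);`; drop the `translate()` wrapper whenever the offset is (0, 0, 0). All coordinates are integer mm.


translate([0, 0, 437]) cube([427, 403, 34]);
cube([50, 50, 437]);
translate([377, 0, 0]) cube([50, 50, 437]);
translate([0, 353, 0]) cube([50, 50, 437]);
translate([377, 353, 0]) cube([50, 50, 437]);
translate([0, 377, 471]) cube([427, 26, 520]);


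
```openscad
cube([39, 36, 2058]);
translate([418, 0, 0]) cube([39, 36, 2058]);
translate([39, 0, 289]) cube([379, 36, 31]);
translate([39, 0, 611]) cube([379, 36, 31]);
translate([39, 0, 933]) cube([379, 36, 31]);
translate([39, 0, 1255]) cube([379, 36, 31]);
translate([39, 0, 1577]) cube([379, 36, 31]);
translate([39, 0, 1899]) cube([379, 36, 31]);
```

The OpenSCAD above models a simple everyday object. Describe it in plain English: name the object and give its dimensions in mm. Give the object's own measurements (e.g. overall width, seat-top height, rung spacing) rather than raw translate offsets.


A straight ladder. Two 39×36 mm vertical rails, 2058 mm tall, stand 457 mm apart (outside-to-outside) with their front faces coplanar on the −y side. 6 rungs, each 36 mm deep and 31 mm tall, span between the inner faces of the rails, front faces flush with the rails. The lowest rung's underside is at z = 289 mm and rungs are spaced 322 mm apart (underside to underside).


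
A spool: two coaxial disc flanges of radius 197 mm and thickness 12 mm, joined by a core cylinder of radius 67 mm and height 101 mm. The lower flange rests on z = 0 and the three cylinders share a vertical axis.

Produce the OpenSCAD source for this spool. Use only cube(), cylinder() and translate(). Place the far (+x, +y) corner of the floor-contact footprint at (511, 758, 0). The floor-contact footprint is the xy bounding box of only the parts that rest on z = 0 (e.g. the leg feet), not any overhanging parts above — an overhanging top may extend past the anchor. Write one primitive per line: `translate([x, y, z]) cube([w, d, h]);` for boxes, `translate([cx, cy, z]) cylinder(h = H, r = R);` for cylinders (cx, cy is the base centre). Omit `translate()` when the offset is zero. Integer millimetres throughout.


translate([314, 561, 0]) cylinder(h = 12, r = 197);
translate([314, 561, 12]) cylinder(h = 101, r = 67);
translate([314, 561, 113]) cylinder(h = 12, r = 197);


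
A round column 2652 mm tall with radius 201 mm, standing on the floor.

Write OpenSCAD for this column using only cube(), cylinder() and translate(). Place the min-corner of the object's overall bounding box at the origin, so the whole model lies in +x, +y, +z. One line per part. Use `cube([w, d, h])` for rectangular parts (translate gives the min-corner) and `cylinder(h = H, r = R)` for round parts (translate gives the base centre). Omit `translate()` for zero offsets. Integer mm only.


translate([201, 201, 0]) cylinder(h = 2652, r = 201);


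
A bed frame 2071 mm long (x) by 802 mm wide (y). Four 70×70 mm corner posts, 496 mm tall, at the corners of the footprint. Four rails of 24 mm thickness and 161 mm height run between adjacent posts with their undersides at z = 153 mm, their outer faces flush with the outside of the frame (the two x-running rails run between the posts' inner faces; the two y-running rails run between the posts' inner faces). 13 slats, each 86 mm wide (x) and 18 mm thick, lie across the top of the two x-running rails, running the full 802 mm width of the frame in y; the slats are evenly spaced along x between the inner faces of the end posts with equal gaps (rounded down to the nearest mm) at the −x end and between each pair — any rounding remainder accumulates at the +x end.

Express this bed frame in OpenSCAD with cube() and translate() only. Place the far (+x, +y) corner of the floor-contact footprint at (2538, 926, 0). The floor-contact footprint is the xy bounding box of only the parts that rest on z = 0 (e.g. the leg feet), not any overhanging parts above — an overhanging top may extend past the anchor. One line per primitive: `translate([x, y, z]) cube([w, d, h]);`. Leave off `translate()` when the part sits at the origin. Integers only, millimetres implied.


translate([467, 124, 0]) cube([70, 70, 496]);
translate([467, 856, 0]) cube([70, 70, 496]);
translate([2468, 124, 0]) cube([70, 70, 496]);
translate([2468, 856, 0]) cube([70, 70, 496]);
translate([537, 124, 153]) cube([1931, 24, 161]);
translate([537, 902, 153]) cube([1931, 24, 161]);
translate([467, 194, 153]) cube([24, 662, 161]);
translate([2514, 194, 153]) cube([24, 662, 161]);
translate([595, 124, 314]) cube([86, 802, 18]);
translate([739, 124, 314]) cube([86, 802, 18]);
translate([883, 124, 314]) cube([86, 802, 18]);
translate([1027, 124, 314]) cube([86, 802, 18]);
translate([1171, 124, 314]) cube([86, 802, 18]);
translate([1315, 124, 314]) cube([86, 802, 18]);
translate([1459, 124, 314]) cube([86, 802, 18]);
translate([1603, 124, 314]) cube([86, 802, 18]);
translate([1747, 124, 314]) cube([86, 802, 18]);
translate([1891, 124, 314]) cube([86, 802, 18]);
translate([2035, 124, 314]) cube([86, 802, 18]);
translate([2179, 124, 314]) cube([86, 802, 18]);
translate([2323, 124, 314]) cube([86, 802, 18]);


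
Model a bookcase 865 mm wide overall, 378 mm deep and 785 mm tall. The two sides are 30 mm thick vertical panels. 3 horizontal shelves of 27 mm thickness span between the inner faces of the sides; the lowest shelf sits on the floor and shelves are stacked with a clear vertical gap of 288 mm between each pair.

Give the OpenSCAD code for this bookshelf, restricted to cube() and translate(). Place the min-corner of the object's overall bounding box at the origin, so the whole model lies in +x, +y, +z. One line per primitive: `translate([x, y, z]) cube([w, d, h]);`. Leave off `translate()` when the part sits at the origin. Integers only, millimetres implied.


cube([30, 378, 785]);
translate([835, 0, 0]) cube([30, 378, 785]);
translate([30, 0, 0]) cube([805, 378, 27]);
translate([30, 0, 315]) cube([805, 378, 27]);
translate([30, 0, 630]) cube([805, 378, 27]);


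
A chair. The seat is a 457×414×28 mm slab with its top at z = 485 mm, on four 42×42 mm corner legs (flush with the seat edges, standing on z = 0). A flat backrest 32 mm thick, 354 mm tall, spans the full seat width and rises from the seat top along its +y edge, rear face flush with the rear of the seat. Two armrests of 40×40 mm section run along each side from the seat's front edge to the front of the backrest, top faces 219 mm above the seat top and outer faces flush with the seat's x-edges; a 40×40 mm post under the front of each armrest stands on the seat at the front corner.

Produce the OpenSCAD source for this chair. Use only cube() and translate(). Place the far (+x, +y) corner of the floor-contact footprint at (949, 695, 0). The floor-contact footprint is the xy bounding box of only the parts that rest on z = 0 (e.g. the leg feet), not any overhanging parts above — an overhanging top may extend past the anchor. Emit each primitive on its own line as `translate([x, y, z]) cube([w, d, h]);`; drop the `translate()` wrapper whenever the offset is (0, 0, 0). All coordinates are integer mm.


translate([492, 281, 457]) cube([457, 414, 28]);
translate([492, 281, 0]) cube([42, 42, 457]);
translate([907, 281, 0]) cube([42, 42, 457]);
translate([492, 653, 0]) cube([42, 42, 457]);
translate([907, 653, 0]) cube([42, 42, 457]);
translate([492, 663, 485]) cube([457, 32, 354]);
translate([492, 281, 664]) cube([40, 382, 40]);
translate([909, 281, 664]) cube([40, 382, 40]);
translate([492, 281, 485]) cube([40, 40, 179]);
translate([909, 281, 485]) cube([40, 40, 179]);


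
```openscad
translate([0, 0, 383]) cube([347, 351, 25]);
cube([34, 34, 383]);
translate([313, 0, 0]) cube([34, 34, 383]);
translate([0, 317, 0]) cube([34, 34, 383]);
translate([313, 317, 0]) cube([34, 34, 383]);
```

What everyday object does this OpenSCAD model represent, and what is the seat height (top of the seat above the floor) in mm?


A stool. The seat height is 408 mm.

A 347×351×25 slab at z = 383 on four corner posts — a stool. The seat top is 383 + 25 = 408 mm.


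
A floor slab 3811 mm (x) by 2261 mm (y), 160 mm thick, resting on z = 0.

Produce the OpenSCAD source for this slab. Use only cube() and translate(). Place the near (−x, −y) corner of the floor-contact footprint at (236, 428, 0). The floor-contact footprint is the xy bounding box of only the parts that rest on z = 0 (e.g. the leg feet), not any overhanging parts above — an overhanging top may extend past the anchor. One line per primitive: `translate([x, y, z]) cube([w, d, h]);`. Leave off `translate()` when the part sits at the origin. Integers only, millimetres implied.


translate([236, 428, 0]) cube([3811, 2261, 160]);


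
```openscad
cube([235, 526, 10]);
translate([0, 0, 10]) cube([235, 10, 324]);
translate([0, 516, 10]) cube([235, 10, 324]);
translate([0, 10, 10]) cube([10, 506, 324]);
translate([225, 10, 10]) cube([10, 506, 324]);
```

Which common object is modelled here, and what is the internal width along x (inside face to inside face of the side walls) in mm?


An open box. The internal width is 215 mm.

A 235×526 base slab with four walls standing on it — an open box. The base is 235 mm wide and the walls are 10 mm thick, so the internal width is 235 − 2 × 10 = 215 mm.


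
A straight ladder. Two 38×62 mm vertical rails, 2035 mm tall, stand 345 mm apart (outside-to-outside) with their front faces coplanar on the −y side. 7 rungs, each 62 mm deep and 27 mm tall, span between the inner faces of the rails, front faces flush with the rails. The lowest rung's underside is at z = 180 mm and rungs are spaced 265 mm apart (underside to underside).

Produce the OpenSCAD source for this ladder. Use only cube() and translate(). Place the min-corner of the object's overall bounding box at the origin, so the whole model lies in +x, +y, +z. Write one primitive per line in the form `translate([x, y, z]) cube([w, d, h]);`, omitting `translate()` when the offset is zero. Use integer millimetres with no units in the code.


cube([38, 62, 2035]);
translate([307, 0, 0]) cube([38, 62, 2035]);
translate([38, 0, 180]) cube([269, 62, 27]);
translate([38, 0, 445]) cube([269, 62, 27]);
translate([38, 0, 710]) cube([269, 62, 27]);
translate([38, 0, 975]) cube([269, 62, 27]);
translate([38, 0, 1240]) cube([269, 62, 27]);
translate([38, 0, 1505]) cube([269, 62, 27]);
translate([38, 0, 1770]) cube([269, 62, 27]);


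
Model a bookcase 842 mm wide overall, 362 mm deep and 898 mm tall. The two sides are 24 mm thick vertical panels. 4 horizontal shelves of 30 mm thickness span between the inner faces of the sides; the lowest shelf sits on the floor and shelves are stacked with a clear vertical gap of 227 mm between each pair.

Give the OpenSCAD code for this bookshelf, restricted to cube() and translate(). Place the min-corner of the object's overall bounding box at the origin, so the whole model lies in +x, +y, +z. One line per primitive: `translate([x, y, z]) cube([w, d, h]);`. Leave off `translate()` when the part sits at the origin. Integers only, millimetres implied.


cube([24, 362, 898]);
translate([818, 0, 0]) cube([24, 362, 898]);
translate([24, 0, 0]) cube([794, 362, 30]);
translate([24, 0, 257]) cube([794, 362, 30]);
translate([24, 0, 514]) cube([794, 362, 30]);
translate([24, 0, 771]) cube([794, 362, 30]);


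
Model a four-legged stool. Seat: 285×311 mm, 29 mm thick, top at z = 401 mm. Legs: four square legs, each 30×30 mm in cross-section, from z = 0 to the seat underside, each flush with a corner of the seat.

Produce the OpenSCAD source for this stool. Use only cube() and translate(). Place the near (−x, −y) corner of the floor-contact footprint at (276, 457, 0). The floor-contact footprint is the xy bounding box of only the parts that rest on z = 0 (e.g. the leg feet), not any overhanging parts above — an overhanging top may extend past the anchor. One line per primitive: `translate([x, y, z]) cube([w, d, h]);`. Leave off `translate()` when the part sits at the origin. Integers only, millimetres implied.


// leg_h = 401 - 29 = 372
translate([276, 457, 372]) cube([285, 311, 29]);
translate([276, 457, 0]) cube([30, 30, 372]);
translate([531, 457, 0]) cube([30, 30, 372]);
translate([276, 738, 0]) cube([30, 30, 372]);
translate([531, 738, 0]) cube([30, 30, 372]);


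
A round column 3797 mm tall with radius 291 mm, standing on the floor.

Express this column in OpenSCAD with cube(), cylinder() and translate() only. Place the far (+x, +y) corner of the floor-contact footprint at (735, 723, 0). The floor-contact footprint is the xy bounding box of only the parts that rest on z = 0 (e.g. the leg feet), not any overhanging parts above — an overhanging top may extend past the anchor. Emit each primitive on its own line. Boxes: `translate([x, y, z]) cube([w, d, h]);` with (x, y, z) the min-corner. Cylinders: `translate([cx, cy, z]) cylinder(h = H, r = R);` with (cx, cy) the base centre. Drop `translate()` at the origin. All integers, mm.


translate([444, 432, 0]) cylinder(h = 3797, r = 291);


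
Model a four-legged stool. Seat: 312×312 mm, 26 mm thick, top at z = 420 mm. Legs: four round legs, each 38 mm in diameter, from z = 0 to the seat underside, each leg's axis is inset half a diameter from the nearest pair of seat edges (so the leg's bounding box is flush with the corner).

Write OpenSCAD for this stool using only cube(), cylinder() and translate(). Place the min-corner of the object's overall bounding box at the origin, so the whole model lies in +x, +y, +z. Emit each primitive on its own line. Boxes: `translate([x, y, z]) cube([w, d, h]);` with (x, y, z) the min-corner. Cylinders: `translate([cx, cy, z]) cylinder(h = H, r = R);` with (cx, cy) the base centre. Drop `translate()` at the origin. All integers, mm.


translate([0, 0, 394]) cube([312, 312, 26]);
translate([19, 19, 0]) cylinder(h = 394, r = 19);
translate([293, 19, 0]) cylinder(h = 394, r = 19);
translate([19, 293, 0]) cylinder(h = 394, r = 19);
translate([293, 293, 0]) cylinder(h = 394, r = 19);


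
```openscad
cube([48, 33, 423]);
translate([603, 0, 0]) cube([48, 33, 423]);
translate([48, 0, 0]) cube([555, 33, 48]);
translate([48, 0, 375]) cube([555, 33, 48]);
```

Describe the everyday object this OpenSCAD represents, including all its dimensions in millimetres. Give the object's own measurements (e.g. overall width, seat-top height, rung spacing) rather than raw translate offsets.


A rectangular picture frame lying in the x–z plane (depth along y). The opening is 555 mm wide (x) by 327 mm tall (z), surrounded by a border 48 mm wide on all four sides. The frame is 33 mm deep and is made of two full-height vertical stiles with two horizontal rails fitted between them.


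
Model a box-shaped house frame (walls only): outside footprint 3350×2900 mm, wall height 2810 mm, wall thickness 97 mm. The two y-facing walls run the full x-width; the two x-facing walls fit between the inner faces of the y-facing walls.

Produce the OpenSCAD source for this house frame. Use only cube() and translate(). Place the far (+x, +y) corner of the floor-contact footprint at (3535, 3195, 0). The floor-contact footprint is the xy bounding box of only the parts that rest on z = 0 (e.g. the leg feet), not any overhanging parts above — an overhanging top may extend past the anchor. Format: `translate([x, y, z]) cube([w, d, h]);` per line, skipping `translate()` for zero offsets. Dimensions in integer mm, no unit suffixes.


translate([185, 295, 0]) cube([3350, 97, 2810]);
translate([185, 3098, 0]) cube([3350, 97, 2810]);
translate([185, 392, 0]) cube([97, 2706, 2810]);
translate([3438, 392, 0]) cube([97, 2706, 2810]);


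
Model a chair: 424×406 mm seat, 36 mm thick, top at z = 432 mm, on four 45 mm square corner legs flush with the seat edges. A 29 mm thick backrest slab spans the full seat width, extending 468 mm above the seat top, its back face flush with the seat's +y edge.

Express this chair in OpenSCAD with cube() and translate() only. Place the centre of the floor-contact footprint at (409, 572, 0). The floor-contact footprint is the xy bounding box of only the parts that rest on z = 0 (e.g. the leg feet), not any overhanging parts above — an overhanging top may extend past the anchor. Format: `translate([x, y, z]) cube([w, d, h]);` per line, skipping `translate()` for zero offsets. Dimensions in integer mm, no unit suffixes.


translate([197, 369, 396]) cube([424, 406, 36]);
translate([197, 369, 0]) cube([45, 45, 396]);
translate([576, 369, 0]) cube([45, 45, 396]);
translate([197, 730, 0]) cube([45, 45, 396]);
translate([576, 730, 0]) cube([45, 45, 396]);
translate([197, 746, 432]) cube([424, 29, 468]);


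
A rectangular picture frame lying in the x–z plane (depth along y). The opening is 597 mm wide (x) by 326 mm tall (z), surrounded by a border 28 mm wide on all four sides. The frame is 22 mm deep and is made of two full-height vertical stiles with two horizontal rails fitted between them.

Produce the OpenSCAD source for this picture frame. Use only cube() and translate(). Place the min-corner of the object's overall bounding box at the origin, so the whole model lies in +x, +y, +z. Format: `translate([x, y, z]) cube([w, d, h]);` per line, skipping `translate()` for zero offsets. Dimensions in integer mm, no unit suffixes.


cube([28, 22, 382]);
translate([625, 0, 0]) cube([28, 22, 382]);
translate([28, 0, 0]) cube([597, 22, 28]);
translate([28, 0, 354]) cube([597, 22, 28]);


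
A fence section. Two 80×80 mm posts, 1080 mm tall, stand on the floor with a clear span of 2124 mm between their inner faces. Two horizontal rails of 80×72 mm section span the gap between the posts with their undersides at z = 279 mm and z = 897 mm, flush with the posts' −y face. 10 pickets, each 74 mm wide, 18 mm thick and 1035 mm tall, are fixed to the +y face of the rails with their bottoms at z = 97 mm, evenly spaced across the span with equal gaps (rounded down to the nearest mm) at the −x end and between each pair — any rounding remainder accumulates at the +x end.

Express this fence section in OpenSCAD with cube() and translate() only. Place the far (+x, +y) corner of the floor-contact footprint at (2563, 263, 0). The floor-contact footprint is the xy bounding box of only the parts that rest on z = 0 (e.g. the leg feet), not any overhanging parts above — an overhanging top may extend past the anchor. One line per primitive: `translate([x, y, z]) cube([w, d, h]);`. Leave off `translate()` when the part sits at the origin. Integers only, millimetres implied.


translate([279, 183, 0]) cube([80, 80, 1080]);
translate([2483, 183, 0]) cube([80, 80, 1080]);
translate([359, 183, 279]) cube([2124, 80, 72]);
translate([359, 183, 897]) cube([2124, 80, 72]);
translate([484, 263, 97]) cube([74, 18, 1035]);
translate([683, 263, 97]) cube([74, 18, 1035]);
translate([882, 263, 97]) cube([74, 18, 1035]);
translate([1081, 263, 97]) cube([74, 18, 1035]);
translate([1280, 263, 97]) cube([74, 18, 1035]);
translate([1479, 263, 97]) cube([74, 18, 1035]);
translate([1678, 263, 97]) cube([74, 18, 1035]);
translate([1877, 263, 97]) cube([74, 18, 1035]);
translate([2076, 263, 97]) cube([74, 18, 1035]);
translate([2275, 263, 97]) cube([74, 18, 1035]);


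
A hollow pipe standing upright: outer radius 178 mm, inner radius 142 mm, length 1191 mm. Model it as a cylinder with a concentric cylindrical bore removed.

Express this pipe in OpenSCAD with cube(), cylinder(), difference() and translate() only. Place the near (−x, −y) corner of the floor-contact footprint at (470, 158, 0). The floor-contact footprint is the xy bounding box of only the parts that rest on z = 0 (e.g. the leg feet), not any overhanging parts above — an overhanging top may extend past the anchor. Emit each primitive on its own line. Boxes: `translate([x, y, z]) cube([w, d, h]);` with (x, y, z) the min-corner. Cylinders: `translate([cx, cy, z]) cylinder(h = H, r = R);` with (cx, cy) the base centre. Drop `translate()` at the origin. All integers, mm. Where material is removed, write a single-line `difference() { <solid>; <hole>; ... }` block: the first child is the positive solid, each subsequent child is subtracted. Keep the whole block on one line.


difference() { translate([648, 336, 0]) cylinder(h = 1191, r = 178); translate([648, 336, 0]) cylinder(h = 1191, r = 142); }


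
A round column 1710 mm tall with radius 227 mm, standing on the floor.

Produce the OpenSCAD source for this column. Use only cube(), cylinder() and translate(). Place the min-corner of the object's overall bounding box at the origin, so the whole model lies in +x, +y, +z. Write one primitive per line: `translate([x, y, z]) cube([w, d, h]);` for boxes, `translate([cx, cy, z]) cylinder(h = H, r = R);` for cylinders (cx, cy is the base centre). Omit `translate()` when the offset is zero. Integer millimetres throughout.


translate([227, 227, 0]) cylinder(h = 1710, r = 227);


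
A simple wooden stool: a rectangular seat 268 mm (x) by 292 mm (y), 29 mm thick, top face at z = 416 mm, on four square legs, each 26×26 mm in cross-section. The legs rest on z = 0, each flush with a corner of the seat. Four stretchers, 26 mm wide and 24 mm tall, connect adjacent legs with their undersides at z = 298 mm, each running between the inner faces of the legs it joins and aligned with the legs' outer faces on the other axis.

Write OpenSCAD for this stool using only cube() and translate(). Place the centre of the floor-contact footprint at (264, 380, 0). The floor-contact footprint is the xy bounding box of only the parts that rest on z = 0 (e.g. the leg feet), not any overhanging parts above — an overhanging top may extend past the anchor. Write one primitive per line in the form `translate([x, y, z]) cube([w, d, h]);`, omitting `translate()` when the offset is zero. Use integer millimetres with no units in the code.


translate([130, 234, 387]) cube([268, 292, 29]);
translate([130, 234, 0]) cube([26, 26, 387]);
translate([372, 234, 0]) cube([26, 26, 387]);
translate([130, 500, 0]) cube([26, 26, 387]);
translate([372, 500, 0]) cube([26, 26, 387]);
translate([156, 234, 298]) cube([216, 26, 24]);
translate([156, 500, 298]) cube([216, 26, 24]);
translate([130, 260, 298]) cube([26, 240, 24]);
translate([372, 260, 298]) cube([26, 240, 24]);


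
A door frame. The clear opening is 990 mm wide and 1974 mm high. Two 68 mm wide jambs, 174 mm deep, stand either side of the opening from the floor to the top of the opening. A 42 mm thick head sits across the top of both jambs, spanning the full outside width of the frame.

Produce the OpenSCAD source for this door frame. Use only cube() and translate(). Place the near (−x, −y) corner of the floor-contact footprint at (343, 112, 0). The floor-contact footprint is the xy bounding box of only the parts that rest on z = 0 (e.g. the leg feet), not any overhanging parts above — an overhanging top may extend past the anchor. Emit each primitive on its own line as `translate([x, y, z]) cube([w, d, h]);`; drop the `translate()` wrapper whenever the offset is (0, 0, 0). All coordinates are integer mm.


translate([343, 112, 0]) cube([68, 174, 1974]);
translate([1401, 112, 0]) cube([68, 174, 1974]);
translate([343, 112, 1974]) cube([1126, 174, 42]);


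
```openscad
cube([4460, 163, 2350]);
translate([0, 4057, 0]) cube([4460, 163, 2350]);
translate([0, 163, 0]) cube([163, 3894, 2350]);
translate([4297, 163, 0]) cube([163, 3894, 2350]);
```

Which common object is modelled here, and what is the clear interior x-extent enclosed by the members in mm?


A house (or room) frame. The interior width is 4134 mm.

Four 2350 mm walls enclosing a rectangle with no floor or roof — a room or house frame. Outside width is 4460 mm and wall thickness is 163 mm, so the interior width is 4460 − 2 × 163 = 4134 mm.


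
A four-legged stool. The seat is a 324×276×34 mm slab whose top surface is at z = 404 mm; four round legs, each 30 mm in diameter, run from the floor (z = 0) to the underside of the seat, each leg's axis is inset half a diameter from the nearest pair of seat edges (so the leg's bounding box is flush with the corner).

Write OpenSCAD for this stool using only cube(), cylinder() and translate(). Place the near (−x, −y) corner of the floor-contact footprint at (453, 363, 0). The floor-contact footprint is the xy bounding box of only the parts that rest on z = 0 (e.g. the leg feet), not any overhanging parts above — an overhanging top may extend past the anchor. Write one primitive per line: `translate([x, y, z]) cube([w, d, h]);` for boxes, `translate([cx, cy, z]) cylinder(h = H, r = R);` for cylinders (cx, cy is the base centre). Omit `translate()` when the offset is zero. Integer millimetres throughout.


translate([453, 363, 370]) cube([324, 276, 34]);
translate([468, 378, 0]) cylinder(h = 370, r = 15);
translate([762, 378, 0]) cylinder(h = 370, r = 15);
translate([468, 624, 0]) cylinder(h = 370, r = 15);
translate([762, 624, 0]) cylinder(h = 370, r = 15);


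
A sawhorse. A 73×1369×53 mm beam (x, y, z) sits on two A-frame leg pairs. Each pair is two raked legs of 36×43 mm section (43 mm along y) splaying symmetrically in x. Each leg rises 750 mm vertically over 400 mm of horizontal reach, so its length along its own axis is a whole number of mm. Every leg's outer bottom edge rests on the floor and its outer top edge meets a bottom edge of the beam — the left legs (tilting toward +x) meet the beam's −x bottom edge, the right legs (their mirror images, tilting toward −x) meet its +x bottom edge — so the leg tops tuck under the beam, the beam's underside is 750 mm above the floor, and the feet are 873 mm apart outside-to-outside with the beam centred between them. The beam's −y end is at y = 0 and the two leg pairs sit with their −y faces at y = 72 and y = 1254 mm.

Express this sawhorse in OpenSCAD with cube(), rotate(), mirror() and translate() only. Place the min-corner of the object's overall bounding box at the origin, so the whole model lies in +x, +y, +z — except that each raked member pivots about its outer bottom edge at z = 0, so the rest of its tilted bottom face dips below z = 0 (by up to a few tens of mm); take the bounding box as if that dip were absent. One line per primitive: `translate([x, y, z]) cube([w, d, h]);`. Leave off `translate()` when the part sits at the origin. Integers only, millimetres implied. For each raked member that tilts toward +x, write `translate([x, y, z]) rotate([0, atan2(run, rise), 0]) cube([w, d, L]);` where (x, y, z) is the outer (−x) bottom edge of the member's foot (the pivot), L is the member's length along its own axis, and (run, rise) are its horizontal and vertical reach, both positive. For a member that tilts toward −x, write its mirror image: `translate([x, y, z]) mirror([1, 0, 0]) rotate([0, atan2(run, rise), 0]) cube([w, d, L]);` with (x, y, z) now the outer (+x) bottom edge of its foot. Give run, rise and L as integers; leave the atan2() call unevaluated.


// leg length = √(400² + 750²) = 850
// right-leg outer foot x = 2·400 + 73 = 873
// beam min-corner = (400, 0, 750)
translate([400, 0, 750]) cube([73, 1369, 53]);
translate([0, 72, 0]) rotate([0, atan2(400, 750), 0]) cube([36, 43, 850]);
translate([873, 72, 0]) mirror([1, 0, 0]) rotate([0, atan2(400, 750), 0]) cube([36, 43, 850]);
translate([0, 1254, 0]) rotate([0, atan2(400, 750), 0]) cube([36, 43, 850]);
translate([873, 1254, 0]) mirror([1, 0, 0]) rotate([0, atan2(400, 750), 0]) cube([36, 43, 850]);


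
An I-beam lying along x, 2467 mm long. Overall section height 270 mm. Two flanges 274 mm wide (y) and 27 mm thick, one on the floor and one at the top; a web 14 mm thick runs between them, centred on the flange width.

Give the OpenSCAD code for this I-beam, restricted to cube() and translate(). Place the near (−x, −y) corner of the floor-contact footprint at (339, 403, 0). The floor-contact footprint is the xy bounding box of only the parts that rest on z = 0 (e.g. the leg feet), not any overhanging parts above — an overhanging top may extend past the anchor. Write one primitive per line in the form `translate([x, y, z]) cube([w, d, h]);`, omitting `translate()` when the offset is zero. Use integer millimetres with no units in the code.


translate([339, 403, 0]) cube([2467, 274, 27]);
translate([339, 533, 27]) cube([2467, 14, 216]);
translate([339, 403, 243]) cube([2467, 274, 27]);


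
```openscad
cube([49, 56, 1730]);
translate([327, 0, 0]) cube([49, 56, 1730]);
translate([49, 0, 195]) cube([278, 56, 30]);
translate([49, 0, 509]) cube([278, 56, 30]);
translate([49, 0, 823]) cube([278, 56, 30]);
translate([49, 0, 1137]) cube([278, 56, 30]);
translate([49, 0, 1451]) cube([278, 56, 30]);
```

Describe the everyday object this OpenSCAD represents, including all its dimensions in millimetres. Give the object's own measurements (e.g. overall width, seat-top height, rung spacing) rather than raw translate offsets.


A straight ladder. Two 49×56 mm vertical rails, 1730 mm tall, stand 376 mm apart (outside-to-outside) with their front faces coplanar on the −y side. 5 rungs, each 56 mm deep and 30 mm tall, span between the inner faces of the rails, front faces flush with the rails. The lowest rung's underside is at z = 195 mm and rungs are spaced 314 mm apart (underside to underside).


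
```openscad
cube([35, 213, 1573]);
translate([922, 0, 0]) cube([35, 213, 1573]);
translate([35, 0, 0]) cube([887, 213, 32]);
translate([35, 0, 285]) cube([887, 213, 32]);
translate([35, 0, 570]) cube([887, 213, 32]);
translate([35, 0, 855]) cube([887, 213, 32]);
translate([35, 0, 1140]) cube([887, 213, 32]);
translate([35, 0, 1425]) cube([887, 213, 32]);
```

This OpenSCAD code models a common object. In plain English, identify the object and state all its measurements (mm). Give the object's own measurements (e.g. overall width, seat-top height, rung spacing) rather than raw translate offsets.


An open bookshelf. Two side panels, each 35 mm thick, 213 mm deep and 1573 mm tall, stand 957 mm apart (outside-to-outside). Between them sit 6 shelves, each 32 mm thick and 213 mm deep, spanning the full gap between the sides. The bottom shelf rests on the floor (its underside at z = 0) and the clear gap between one shelf's top and the next shelf's underside is 253 mm.


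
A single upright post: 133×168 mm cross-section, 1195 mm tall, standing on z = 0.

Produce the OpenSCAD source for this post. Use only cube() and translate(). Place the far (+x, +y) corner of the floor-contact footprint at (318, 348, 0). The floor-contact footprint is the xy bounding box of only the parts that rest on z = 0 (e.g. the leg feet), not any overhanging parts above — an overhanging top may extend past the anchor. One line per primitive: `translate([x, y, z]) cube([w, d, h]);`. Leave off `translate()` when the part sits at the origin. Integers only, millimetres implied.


translate([185, 180, 0]) cube([133, 168, 1195]);


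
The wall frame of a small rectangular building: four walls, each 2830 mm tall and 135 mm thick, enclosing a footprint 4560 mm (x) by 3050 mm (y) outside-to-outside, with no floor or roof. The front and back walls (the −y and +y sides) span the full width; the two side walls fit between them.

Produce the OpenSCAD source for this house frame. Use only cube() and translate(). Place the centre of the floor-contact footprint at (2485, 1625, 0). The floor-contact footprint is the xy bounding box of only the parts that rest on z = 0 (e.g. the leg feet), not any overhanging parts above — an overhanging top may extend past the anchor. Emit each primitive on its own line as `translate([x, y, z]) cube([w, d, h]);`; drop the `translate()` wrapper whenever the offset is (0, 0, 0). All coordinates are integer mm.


translate([205, 100, 0]) cube([4560, 135, 2830]);
translate([205, 3015, 0]) cube([4560, 135, 2830]);
translate([205, 235, 0]) cube([135, 2780, 2830]);
translate([4630, 235, 0]) cube([135, 2780, 2830]);


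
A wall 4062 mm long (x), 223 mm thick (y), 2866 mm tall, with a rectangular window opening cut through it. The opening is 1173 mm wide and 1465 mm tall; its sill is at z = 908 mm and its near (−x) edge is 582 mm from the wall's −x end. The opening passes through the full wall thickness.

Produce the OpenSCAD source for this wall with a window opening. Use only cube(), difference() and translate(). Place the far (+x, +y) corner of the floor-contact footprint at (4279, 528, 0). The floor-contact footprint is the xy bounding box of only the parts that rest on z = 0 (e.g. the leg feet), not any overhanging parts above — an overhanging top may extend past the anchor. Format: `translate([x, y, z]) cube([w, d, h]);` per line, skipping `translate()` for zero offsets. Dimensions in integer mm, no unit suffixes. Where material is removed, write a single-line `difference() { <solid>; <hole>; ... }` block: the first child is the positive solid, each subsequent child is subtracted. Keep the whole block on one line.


difference() { translate([217, 305, 0]) cube([4062, 223, 2866]); translate([799, 305, 908]) cube([1173, 223, 1465]); }


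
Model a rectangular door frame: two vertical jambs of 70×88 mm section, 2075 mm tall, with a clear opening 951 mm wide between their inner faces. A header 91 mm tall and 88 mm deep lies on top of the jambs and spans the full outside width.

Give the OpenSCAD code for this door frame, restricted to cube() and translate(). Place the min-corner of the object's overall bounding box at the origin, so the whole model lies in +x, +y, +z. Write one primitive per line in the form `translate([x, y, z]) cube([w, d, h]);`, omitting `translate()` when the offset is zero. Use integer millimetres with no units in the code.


cube([70, 88, 2075]);
translate([1021, 0, 0]) cube([70, 88, 2075]);
translate([0, 0, 2075]) cube([1091, 88, 91]);


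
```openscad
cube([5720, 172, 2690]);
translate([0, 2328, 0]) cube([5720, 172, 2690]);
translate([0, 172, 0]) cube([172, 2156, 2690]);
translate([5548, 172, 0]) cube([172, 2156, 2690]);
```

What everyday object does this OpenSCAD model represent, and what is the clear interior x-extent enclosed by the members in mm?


A house (or room) frame. The interior width is 5376 mm.

Four 2690 mm walls enclosing a rectangle with no floor or roof — a room or house frame. Outside width is 5720 mm and wall thickness is 172 mm, so the interior width is 5720 − 2 × 172 = 5376 mm.


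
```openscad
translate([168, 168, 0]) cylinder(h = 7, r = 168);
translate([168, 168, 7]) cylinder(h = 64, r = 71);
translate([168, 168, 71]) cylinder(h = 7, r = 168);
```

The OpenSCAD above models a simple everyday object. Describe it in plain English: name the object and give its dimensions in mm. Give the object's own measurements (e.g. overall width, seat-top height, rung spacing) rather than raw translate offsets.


A spool: two coaxial disc flanges of radius 168 mm and thickness 7 mm, joined by a core cylinder of radius 71 mm and height 64 mm. The lower flange rests on z = 0 and the three cylinders share a vertical axis.


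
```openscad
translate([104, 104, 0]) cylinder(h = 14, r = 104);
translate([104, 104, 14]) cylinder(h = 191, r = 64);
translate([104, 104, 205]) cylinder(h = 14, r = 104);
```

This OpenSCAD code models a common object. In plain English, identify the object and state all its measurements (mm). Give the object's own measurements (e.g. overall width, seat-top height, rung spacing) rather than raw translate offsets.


A spool: two coaxial disc flanges of radius 104 mm and thickness 14 mm, joined by a core cylinder of radius 64 mm and height 191 mm. The lower flange rests on z = 0 and the three cylinders share a vertical axis.


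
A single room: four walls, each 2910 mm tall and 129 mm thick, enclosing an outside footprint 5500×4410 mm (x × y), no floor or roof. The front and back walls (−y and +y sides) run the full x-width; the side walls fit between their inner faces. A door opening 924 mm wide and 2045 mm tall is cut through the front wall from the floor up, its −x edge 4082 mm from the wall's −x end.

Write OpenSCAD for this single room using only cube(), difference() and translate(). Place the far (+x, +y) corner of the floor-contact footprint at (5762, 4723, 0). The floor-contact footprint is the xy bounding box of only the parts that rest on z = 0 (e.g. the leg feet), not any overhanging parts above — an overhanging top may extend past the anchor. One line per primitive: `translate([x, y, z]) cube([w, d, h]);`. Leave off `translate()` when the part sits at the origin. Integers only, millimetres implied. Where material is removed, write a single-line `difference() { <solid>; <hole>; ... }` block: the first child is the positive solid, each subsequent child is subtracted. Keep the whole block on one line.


difference() { translate([262, 313, 0]) cube([5500, 129, 2910]); translate([4344, 313, 0]) cube([924, 129, 2045]); }
translate([262, 4594, 0]) cube([5500, 129, 2910]);
translate([262, 442, 0]) cube([129, 4152, 2910]);
translate([5633, 442, 0]) cube([129, 4152, 2910]);


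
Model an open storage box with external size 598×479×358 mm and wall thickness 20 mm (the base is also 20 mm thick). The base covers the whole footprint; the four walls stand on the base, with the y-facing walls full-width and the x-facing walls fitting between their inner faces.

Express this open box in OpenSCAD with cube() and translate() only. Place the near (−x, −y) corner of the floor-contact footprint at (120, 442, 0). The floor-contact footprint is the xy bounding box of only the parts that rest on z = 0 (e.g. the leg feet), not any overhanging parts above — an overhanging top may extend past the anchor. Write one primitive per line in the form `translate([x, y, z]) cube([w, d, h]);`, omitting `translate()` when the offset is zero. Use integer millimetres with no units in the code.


translate([120, 442, 0]) cube([598, 479, 20]);
translate([120, 442, 20]) cube([598, 20, 338]);
translate([120, 901, 20]) cube([598, 20, 338]);
translate([120, 462, 20]) cube([20, 439, 338]);
translate([698, 462, 20]) cube([20, 439, 338]);
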